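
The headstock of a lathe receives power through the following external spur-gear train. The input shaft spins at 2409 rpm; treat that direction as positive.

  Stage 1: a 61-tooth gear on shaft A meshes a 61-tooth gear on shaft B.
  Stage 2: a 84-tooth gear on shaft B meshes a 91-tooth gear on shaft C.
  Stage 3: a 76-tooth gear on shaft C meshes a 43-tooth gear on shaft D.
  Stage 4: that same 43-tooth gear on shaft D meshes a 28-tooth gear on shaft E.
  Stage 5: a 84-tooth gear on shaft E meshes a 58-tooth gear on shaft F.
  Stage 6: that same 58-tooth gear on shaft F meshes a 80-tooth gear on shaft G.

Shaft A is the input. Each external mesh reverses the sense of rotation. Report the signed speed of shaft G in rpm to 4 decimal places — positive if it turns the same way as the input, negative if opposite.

+6337.5231 rpm (same as input, |ω| = 6337.5231 rpm)

Stage 1 [61T→61T]: ω = 2409.0000×61/61 = 2409.0000 rpm, dir flips to −; running = −2409.0000
Stage 2 [84T→91T]: ω = 2409.0000×84/91 = 2223.6923 rpm, dir flips to +; running = +2223.6923
Stage 3 [76T→43T]: ω = 2223.6923×76/43 = 3930.2469 rpm, dir flips to −; running = −3930.2469
Stage 4 [43T→28T]: ω = 3930.2469×43/28 = 6035.7363 rpm, dir flips to +; running = +6035.7363
Stage 5 [84T→58T]: ω = 6035.7363×84/58 = 8741.4111 rpm, dir flips to −; running = −8741.4111
Stage 6 [58T→80T]: ω = 8741.4111×58/80 = 6337.5231 rpm, dir flips to +; running = +6337.5231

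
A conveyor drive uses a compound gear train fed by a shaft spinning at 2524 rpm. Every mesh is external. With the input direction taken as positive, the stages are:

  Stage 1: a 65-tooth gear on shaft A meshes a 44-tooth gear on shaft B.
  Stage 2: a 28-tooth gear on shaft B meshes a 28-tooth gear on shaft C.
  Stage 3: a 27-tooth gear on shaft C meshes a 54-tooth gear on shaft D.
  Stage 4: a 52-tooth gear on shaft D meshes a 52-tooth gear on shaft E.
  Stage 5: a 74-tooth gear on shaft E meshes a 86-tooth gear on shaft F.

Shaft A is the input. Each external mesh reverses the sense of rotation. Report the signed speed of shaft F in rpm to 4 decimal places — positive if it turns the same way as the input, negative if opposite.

Stage 1 [65T→44T]: ω = 2524.0000×65/44 = 3728.6364 rpm, dir flips to −; running = −3728.6364
Stage 2 [28T→28T]: ω = 3728.6364×28/28 = 3728.6364 rpm, dir flips to +; running = +3728.6364
Stage 3 [27T→54T]: ω = 3728.6364×27/54 = 1864.3182 rpm, dir flips to −; running = −1864.3182
Stage 4 [52T→52T]: ω = 1864.3182×52/52 = 1864.3182 rpm, dir flips to +; running = +1864.3182
Stage 5 [74T→86T]: ω = 1864.3182×74/86 = 1604.1808 rpm, dir flips to −; running = −1604.1808

-1604.1808 rpm (opposite to input, |ω| = 1604.1808 rpm)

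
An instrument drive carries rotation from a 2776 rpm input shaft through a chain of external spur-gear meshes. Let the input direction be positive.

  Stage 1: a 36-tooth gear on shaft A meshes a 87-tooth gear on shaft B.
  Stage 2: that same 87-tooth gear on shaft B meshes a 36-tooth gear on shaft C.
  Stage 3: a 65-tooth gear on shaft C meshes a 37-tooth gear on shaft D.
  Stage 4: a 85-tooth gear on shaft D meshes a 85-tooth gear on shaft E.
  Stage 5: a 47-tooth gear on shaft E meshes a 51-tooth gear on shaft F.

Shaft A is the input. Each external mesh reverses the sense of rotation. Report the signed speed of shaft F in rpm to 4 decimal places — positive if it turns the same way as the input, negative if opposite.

-4494.2660 rpm (opposite to input, |ω| = 4494.2660 rpm)

Stage 1 [36T→87T]: ω = 2776.0000×36/87 = 1148.6897 rpm, dir flips to −; running = −1148.6897
Stage 2 [87T→36T]: ω = 1148.6897×87/36 = 2776.0000 rpm, dir flips to +; running = +2776.0000
Stage 3 [65T→37T]: ω = 2776.0000×65/37 = 4876.7568 rpm, dir flips to −; running = −4876.7568
Stage 4 [85T→85T]: ω = 4876.7568×85/85 = 4876.7568 rpm, dir flips to +; running = +4876.7568
Stage 5 [47T→51T]: ω = 4876.7568×47/51 = 4494.2660 rpm, dir flips to −; running = −4494.2660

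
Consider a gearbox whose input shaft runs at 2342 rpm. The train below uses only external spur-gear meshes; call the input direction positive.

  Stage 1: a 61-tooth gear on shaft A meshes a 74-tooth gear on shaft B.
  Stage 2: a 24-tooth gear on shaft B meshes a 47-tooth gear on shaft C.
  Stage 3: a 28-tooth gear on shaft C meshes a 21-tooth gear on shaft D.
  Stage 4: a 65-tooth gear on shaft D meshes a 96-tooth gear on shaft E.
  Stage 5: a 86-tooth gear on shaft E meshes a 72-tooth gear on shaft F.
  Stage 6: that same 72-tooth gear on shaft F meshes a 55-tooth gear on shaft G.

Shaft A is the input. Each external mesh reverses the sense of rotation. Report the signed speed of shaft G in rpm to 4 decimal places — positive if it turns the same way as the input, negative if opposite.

+1391.6019 rpm (same as input, |ω| = 1391.6019 rpm)

Stage 1 [61T→74T]: ω = 2342.0000×61/74 = 1930.5676 rpm, dir flips to −; running = −1930.5676
Stage 2 [24T→47T]: ω = 1930.5676×24/47 = 985.8217 rpm, dir flips to +; running = +985.8217
Stage 3 [28T→21T]: ω = 985.8217×28/21 = 1314.4290 rpm, dir flips to −; running = −1314.4290
Stage 4 [65T→96T]: ω = 1314.4290×65/96 = 889.9780 rpm, dir flips to +; running = +889.9780
Stage 5 [86T→72T]: ω = 889.9780×86/72 = 1063.0292 rpm, dir flips to −; running = −1063.0292
Stage 6 [72T→55T]: ω = 1063.0292×72/55 = 1391.6019 rpm, dir flips to +; running = +1391.6019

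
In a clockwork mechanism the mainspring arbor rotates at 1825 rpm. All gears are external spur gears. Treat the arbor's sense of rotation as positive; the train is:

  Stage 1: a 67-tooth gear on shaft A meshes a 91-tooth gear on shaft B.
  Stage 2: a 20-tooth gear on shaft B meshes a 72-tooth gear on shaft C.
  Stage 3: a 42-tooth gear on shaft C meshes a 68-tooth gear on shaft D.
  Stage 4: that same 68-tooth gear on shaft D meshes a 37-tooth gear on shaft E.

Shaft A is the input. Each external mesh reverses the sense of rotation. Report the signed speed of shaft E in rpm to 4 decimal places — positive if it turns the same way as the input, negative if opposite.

Stage 1 [67T→91T]: ω = 1825.0000×67/91 = 1343.6813 rpm, dir flips to −; running = −1343.6813
Stage 2 [20T→72T]: ω = 1343.6813×20/72 = 373.2448 rpm, dir flips to +; running = +373.2448
Stage 3 [42T→68T]: ω = 373.2448×42/68 = 230.5336 rpm, dir flips to −; running = −230.5336
Stage 4 [68T→37T]: ω = 230.5336×68/37 = 423.6833 rpm, dir flips to +; running = +423.6833

+423.6833 rpm (same as input, |ω| = 423.6833 rpm)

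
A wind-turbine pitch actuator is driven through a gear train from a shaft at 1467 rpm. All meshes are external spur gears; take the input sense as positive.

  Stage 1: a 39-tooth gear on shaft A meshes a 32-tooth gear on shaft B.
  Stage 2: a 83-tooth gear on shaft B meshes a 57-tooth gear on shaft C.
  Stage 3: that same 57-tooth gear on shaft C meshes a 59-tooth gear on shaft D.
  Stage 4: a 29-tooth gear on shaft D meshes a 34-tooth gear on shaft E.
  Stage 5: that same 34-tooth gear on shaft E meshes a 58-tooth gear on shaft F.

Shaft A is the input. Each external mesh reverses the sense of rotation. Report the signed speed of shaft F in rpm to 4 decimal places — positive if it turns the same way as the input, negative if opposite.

Stage 1 [39T→32T]: ω = 1467.0000×39/32 = 1787.9062 rpm, dir flips to −; running = −1787.9062
Stage 2 [83T→57T]: ω = 1787.9062×83/57 = 2603.4424 rpm, dir flips to +; running = +2603.4424
Stage 3 [57T→59T]: ω = 2603.4424×57/59 = 2515.1901 rpm, dir flips to −; running = −2515.1901
Stage 4 [29T→34T]: ω = 2515.1901×29/34 = 2145.3092 rpm, dir flips to +; running = +2145.3092
Stage 5 [34T→58T]: ω = 2145.3092×34/58 = 1257.5951 rpm, dir flips to −; running = −1257.5951

-1257.5951 rpm (opposite to input, |ω| = 1257.5951 rpm)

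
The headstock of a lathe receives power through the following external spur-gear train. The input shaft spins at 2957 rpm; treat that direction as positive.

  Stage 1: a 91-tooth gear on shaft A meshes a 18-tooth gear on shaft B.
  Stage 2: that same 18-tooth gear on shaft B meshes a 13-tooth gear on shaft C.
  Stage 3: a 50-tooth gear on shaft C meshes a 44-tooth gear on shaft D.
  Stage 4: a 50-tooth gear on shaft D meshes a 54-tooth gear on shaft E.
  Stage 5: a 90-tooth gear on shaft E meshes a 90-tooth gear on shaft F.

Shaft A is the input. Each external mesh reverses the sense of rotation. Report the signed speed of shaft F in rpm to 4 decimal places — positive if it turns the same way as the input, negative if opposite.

Stage 1 [91T→18T]: ω = 2957.0000×91/18 = 14949.2778 rpm, dir flips to −; running = −14949.2778
Stage 2 [18T→13T]: ω = 14949.2778×18/13 = 20699.0000 rpm, dir flips to +; running = +20699.0000
Stage 3 [50T→44T]: ω = 20699.0000×50/44 = 23521.5909 rpm, dir flips to −; running = −23521.5909
Stage 4 [50T→54T]: ω = 23521.5909×50/54 = 21779.2508 rpm, dir flips to +; running = +21779.2508
Stage 5 [90T→90T]: ω = 21779.2508×90/90 = 21779.2508 rpm, dir flips to −; running = −21779.2508

-21779.2508 rpm (opposite to input, |ω| = 21779.2508 rpm)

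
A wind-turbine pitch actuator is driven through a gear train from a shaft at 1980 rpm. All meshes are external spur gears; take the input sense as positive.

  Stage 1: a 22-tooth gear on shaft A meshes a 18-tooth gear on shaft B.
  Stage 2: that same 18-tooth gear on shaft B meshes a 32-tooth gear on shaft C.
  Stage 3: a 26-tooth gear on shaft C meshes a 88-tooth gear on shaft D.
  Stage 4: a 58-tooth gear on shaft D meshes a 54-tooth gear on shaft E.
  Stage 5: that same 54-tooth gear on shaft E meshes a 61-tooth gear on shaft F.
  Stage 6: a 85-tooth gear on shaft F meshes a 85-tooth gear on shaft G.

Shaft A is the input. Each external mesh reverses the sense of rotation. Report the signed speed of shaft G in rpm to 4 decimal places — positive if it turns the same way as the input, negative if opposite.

Stage 1 [22T→18T]: ω = 1980.0000×22/18 = 2420.0000 rpm, dir flips to −; running = −2420.0000
Stage 2 [18T→32T]: ω = 2420.0000×18/32 = 1361.2500 rpm, dir flips to +; running = +1361.2500
Stage 3 [26T→88T]: ω = 1361.2500×26/88 = 402.1875 rpm, dir flips to −; running = −402.1875
Stage 4 [58T→54T]: ω = 402.1875×58/54 = 431.9792 rpm, dir flips to +; running = +431.9792
Stage 5 [54T→61T]: ω = 431.9792×54/61 = 382.4078 rpm, dir flips to −; running = −382.4078
Stage 6 [85T→85T]: ω = 382.4078×85/85 = 382.4078 rpm, dir flips to +; running = +382.4078

+382.4078 rpm (same as input, |ω| = 382.4078 rpm)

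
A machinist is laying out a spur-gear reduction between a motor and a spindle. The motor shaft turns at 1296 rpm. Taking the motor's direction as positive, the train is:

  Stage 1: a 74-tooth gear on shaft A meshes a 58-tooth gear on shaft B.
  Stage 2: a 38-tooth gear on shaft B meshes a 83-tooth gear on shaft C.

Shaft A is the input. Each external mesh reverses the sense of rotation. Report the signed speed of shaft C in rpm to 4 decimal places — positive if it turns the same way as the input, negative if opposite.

+757.0320 rpm (same as input, |ω| = 757.0320 rpm)

Stage 1 [74T→58T]: ω = 1296.0000×74/58 = 1653.5172 rpm, dir flips to −; running = −1653.5172
Stage 2 [38T→83T]: ω = 1653.5172×38/83 = 757.0320 rpm, dir flips to +; running = +757.0320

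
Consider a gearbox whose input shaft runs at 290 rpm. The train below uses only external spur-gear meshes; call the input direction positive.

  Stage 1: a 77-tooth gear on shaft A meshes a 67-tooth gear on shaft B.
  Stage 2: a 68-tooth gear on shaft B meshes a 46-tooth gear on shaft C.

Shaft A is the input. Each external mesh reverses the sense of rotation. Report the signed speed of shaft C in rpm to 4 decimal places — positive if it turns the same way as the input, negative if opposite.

+492.6801 rpm (same as input, |ω| = 492.6801 rpm)

Stage 1 [77T→67T]: ω = 290.0000×77/67 = 333.2836 rpm, dir flips to −; running = −333.2836
Stage 2 [68T→46T]: ω = 333.2836×68/46 = 492.6801 rpm, dir flips to +; running = +492.6801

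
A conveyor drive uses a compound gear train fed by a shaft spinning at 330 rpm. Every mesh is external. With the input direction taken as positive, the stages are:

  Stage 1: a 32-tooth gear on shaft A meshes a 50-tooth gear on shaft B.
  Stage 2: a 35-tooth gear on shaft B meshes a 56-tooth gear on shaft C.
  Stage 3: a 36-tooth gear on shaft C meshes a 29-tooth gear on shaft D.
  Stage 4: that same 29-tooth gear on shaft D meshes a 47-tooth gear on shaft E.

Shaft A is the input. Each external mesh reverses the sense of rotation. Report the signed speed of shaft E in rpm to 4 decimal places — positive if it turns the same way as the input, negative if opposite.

Stage 1 [32T→50T]: ω = 330.0000×32/50 = 211.2000 rpm, dir flips to −; running = −211.2000
Stage 2 [35T→56T]: ω = 211.2000×35/56 = 132.0000 rpm, dir flips to +; running = +132.0000
Stage 3 [36T→29T]: ω = 132.0000×36/29 = 163.8621 rpm, dir flips to −; running = −163.8621
Stage 4 [29T→47T]: ω = 163.8621×29/47 = 101.1064 rpm, dir flips to +; running = +101.1064

+101.1064 rpm (same as input, |ω| = 101.1064 rpm)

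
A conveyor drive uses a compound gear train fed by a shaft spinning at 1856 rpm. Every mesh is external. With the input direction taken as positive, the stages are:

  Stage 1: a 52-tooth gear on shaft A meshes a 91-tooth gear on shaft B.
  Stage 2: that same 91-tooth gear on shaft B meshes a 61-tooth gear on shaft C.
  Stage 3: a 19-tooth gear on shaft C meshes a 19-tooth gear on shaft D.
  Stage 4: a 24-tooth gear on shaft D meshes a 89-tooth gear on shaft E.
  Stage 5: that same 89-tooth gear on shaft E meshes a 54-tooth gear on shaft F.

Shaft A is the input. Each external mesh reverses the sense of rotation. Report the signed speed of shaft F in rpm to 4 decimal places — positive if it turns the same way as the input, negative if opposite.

Stage 1 [52T→91T]: ω = 1856.0000×52/91 = 1060.5714 rpm, dir flips to −; running = −1060.5714
Stage 2 [91T→61T]: ω = 1060.5714×91/61 = 1582.1639 rpm, dir flips to +; running = +1582.1639
Stage 3 [19T→19T]: ω = 1582.1639×19/19 = 1582.1639 rpm, dir flips to −; running = −1582.1639
Stage 4 [24T→89T]: ω = 1582.1639×24/89 = 426.6509 rpm, dir flips to +; running = +426.6509
Stage 5 [89T→54T]: ω = 426.6509×89/54 = 703.1840 rpm, dir flips to −; running = −703.1840

-703.1840 rpm (opposite to input, |ω| = 703.1840 rpm)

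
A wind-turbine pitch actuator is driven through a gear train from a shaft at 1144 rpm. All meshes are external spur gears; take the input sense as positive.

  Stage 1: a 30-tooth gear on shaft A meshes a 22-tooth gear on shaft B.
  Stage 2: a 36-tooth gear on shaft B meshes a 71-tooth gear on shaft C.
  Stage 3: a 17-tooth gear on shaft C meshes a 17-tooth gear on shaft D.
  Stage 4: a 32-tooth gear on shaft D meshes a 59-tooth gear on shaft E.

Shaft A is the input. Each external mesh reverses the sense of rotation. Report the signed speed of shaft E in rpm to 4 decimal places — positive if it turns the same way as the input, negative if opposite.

Stage 1 [30T→22T]: ω = 1144.0000×30/22 = 1560.0000 rpm, dir flips to −; running = −1560.0000
Stage 2 [36T→71T]: ω = 1560.0000×36/71 = 790.9859 rpm, dir flips to +; running = +790.9859
Stage 3 [17T→17T]: ω = 790.9859×17/17 = 790.9859 rpm, dir flips to −; running = −790.9859
Stage 4 [32T→59T]: ω = 790.9859×32/59 = 429.0093 rpm, dir flips to +; running = +429.0093

+429.0093 rpm (same as input, |ω| = 429.0093 rpm)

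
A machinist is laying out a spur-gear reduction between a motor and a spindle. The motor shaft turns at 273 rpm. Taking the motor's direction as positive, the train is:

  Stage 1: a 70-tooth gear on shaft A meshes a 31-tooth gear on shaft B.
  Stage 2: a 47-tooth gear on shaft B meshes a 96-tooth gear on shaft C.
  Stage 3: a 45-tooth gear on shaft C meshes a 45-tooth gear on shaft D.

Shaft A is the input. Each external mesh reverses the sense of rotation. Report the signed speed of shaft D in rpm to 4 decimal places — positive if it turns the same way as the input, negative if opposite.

Stage 1 [70T→31T]: ω = 273.0000×70/31 = 616.4516 rpm, dir flips to −; running = −616.4516
Stage 2 [47T→96T]: ω = 616.4516×47/96 = 301.8044 rpm, dir flips to +; running = +301.8044
Stage 3 [45T→45T]: ω = 301.8044×45/45 = 301.8044 rpm, dir flips to −; running = −301.8044

-301.8044 rpm (opposite to input, |ω| = 301.8044 rpm)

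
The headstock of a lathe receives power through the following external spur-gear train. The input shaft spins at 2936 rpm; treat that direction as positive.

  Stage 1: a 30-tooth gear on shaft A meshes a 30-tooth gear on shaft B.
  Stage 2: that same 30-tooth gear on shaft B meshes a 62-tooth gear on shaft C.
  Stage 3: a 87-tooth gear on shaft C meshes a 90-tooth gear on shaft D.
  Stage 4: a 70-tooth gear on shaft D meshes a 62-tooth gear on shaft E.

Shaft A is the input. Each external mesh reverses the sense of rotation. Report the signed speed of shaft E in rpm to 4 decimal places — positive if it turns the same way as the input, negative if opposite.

+1550.4891 rpm (same as input, |ω| = 1550.4891 rpm)

Stage 1 [30T→30T]: ω = 2936.0000×30/30 = 2936.0000 rpm, dir flips to −; running = −2936.0000
Stage 2 [30T→62T]: ω = 2936.0000×30/62 = 1420.6452 rpm, dir flips to +; running = +1420.6452
Stage 3 [87T→90T]: ω = 1420.6452×87/90 = 1373.2903 rpm, dir flips to −; running = −1373.2903
Stage 4 [70T→62T]: ω = 1373.2903×70/62 = 1550.4891 rpm, dir flips to +; running = +1550.4891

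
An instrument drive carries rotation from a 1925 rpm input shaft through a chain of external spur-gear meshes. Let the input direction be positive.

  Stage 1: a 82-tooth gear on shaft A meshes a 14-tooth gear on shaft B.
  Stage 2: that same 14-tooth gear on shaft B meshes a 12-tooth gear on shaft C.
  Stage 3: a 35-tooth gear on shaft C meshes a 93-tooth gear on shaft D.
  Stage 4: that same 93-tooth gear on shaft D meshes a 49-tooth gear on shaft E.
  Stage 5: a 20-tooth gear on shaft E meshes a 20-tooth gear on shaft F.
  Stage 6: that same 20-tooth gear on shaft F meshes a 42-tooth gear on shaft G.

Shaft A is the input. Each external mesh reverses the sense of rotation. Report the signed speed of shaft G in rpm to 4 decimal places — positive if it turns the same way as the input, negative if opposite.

+4474.2063 rpm (same as input, |ω| = 4474.2063 rpm)

Stage 1 [82T→14T]: ω = 1925.0000×82/14 = 11275.0000 rpm, dir flips to −; running = −11275.0000
Stage 2 [14T→12T]: ω = 11275.0000×14/12 = 13154.1667 rpm, dir flips to +; running = +13154.1667
Stage 3 [35T→93T]: ω = 13154.1667×35/93 = 4950.4928 rpm, dir flips to −; running = −4950.4928
Stage 4 [93T→49T]: ω = 4950.4928×93/49 = 9395.8333 rpm, dir flips to +; running = +9395.8333
Stage 5 [20T→20T]: ω = 9395.8333×20/20 = 9395.8333 rpm, dir flips to −; running = −9395.8333
Stage 6 [20T→42T]: ω = 9395.8333×20/42 = 4474.2063 rpm, dir flips to +; running = +4474.2063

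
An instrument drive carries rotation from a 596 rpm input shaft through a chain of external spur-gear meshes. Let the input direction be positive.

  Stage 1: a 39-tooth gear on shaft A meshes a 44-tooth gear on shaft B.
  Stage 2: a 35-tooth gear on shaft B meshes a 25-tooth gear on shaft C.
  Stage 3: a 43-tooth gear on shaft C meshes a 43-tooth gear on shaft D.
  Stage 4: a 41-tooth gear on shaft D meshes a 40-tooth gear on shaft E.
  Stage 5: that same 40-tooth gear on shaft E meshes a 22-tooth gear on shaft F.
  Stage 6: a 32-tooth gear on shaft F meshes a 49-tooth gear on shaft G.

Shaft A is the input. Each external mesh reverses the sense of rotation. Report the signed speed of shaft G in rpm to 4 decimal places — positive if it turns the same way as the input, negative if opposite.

+900.1218 rpm (same as input, |ω| = 900.1218 rpm)

Stage 1 [39T→44T]: ω = 596.0000×39/44 = 528.2727 rpm, dir flips to −; running = −528.2727
Stage 2 [35T→25T]: ω = 528.2727×35/25 = 739.5818 rpm, dir flips to +; running = +739.5818
Stage 3 [43T→43T]: ω = 739.5818×43/43 = 739.5818 rpm, dir flips to −; running = −739.5818
Stage 4 [41T→40T]: ω = 739.5818×41/40 = 758.0714 rpm, dir flips to +; running = +758.0714
Stage 5 [40T→22T]: ω = 758.0714×40/22 = 1378.3116 rpm, dir flips to −; running = −1378.3116
Stage 6 [32T→49T]: ω = 1378.3116×32/49 = 900.1218 rpm, dir flips to +; running = +900.1218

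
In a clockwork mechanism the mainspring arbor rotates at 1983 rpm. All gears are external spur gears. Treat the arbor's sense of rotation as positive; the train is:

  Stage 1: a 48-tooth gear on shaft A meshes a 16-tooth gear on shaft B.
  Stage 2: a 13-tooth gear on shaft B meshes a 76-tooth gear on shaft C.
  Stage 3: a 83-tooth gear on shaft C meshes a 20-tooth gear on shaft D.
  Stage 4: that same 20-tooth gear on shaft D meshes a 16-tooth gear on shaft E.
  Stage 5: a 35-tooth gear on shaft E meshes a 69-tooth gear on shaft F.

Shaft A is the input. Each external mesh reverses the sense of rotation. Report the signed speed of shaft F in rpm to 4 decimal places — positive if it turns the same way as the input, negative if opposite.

-2677.6314 rpm (opposite to input, |ω| = 2677.6314 rpm)

Stage 1 [48T→16T]: ω = 1983.0000×48/16 = 5949.0000 rpm, dir flips to −; running = −5949.0000
Stage 2 [13T→76T]: ω = 5949.0000×13/76 = 1017.5921 rpm, dir flips to +; running = +1017.5921
Stage 3 [83T→20T]: ω = 1017.5921×83/20 = 4223.0072 rpm, dir flips to −; running = −4223.0072
Stage 4 [20T→16T]: ω = 4223.0072×20/16 = 5278.7590 rpm, dir flips to +; running = +5278.7590
Stage 5 [35T→69T]: ω = 5278.7590×35/69 = 2677.6314 rpm, dir flips to −; running = −2677.6314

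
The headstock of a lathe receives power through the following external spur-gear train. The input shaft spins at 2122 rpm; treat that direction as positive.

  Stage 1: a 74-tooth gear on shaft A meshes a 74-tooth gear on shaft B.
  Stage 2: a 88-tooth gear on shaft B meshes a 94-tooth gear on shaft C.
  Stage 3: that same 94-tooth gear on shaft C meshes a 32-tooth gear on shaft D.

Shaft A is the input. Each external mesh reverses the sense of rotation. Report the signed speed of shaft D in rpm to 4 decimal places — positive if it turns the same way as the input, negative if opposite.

-5835.5000 rpm (opposite to input, |ω| = 5835.5000 rpm)

Stage 1 [74T→74T]: ω = 2122.0000×74/74 = 2122.0000 rpm, dir flips to −; running = −2122.0000
Stage 2 [88T→94T]: ω = 2122.0000×88/94 = 1986.5532 rpm, dir flips to +; running = +1986.5532
Stage 3 [94T→32T]: ω = 1986.5532×94/32 = 5835.5000 rpm, dir flips to −; running = −5835.5000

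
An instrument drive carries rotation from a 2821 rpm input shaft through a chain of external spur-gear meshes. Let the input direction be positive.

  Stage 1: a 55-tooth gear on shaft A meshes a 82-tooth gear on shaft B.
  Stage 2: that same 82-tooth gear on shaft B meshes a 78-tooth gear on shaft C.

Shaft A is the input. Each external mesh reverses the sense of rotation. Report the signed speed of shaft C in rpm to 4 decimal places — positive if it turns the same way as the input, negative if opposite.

+1989.1667 rpm (same as input, |ω| = 1989.1667 rpm)

Stage 1 [55T→82T]: ω = 2821.0000×55/82 = 1892.1341 rpm, dir flips to −; running = −1892.1341
Stage 2 [82T→78T]: ω = 1892.1341×82/78 = 1989.1667 rpm, dir flips to +; running = +1989.1667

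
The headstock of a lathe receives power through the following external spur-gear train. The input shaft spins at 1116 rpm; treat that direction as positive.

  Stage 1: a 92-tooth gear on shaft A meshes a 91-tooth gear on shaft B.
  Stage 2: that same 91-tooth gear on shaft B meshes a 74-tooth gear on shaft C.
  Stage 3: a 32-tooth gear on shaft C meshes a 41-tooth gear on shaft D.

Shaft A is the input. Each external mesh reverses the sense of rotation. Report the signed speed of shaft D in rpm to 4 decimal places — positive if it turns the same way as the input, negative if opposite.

Stage 1 [92T→91T]: ω = 1116.0000×92/91 = 1128.2637 rpm, dir flips to −; running = −1128.2637
Stage 2 [91T→74T]: ω = 1128.2637×91/74 = 1387.4595 rpm, dir flips to +; running = +1387.4595
Stage 3 [32T→41T]: ω = 1387.4595×32/41 = 1082.8952 rpm, dir flips to −; running = −1082.8952

-1082.8952 rpm (opposite to input, |ω| = 1082.8952 rpm)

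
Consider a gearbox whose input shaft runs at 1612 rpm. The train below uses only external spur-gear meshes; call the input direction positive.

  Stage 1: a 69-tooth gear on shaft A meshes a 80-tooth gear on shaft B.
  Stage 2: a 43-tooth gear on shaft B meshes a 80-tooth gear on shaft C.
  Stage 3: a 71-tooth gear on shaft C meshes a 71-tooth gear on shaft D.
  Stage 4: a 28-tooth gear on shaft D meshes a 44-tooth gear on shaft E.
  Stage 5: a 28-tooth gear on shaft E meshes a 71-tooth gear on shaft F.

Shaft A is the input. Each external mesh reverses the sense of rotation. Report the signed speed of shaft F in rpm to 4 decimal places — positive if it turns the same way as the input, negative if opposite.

Stage 1 [69T→80T]: ω = 1612.0000×69/80 = 1390.3500 rpm, dir flips to −; running = −1390.3500
Stage 2 [43T→80T]: ω = 1390.3500×43/80 = 747.3131 rpm, dir flips to +; running = +747.3131
Stage 3 [71T→71T]: ω = 747.3131×71/71 = 747.3131 rpm, dir flips to −; running = −747.3131
Stage 4 [28T→44T]: ω = 747.3131×28/44 = 475.5629 rpm, dir flips to +; running = +475.5629
Stage 5 [28T→71T]: ω = 475.5629×28/71 = 187.5459 rpm, dir flips to −; running = −187.5459

-187.5459 rpm (opposite to input, |ω| = 187.5459 rpm)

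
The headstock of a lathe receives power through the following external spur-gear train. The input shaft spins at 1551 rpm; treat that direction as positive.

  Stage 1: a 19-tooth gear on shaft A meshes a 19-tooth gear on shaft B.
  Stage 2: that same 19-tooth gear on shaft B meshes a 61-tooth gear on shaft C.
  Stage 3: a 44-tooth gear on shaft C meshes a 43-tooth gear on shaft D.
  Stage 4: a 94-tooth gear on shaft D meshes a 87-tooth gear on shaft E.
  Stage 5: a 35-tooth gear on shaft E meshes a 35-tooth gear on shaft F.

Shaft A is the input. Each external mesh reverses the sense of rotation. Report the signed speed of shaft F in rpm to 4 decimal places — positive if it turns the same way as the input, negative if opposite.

Stage 1 [19T→19T]: ω = 1551.0000×19/19 = 1551.0000 rpm, dir flips to −; running = −1551.0000
Stage 2 [19T→61T]: ω = 1551.0000×19/61 = 483.0984 rpm, dir flips to +; running = +483.0984
Stage 3 [44T→43T]: ω = 483.0984×44/43 = 494.3332 rpm, dir flips to −; running = −494.3332
Stage 4 [94T→87T]: ω = 494.3332×94/87 = 534.1071 rpm, dir flips to +; running = +534.1071
Stage 5 [35T→35T]: ω = 534.1071×35/35 = 534.1071 rpm, dir flips to −; running = −534.1071

-534.1071 rpm (opposite to input, |ω| = 534.1071 rpm)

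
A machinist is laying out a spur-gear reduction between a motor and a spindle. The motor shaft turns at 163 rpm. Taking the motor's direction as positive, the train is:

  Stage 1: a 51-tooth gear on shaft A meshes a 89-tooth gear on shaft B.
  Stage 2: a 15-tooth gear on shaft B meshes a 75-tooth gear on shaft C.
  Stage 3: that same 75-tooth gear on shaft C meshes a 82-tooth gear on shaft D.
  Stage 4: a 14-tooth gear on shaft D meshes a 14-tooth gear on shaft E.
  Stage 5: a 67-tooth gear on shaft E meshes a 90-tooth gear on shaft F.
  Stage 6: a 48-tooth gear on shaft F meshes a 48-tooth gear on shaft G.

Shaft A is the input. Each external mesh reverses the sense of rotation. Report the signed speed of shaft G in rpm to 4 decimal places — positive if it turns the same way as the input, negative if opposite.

Stage 1 [51T→89T]: ω = 163.0000×51/89 = 93.4045 rpm, dir flips to −; running = −93.4045
Stage 2 [15T→75T]: ω = 93.4045×15/75 = 18.6809 rpm, dir flips to +; running = +18.6809
Stage 3 [75T→82T]: ω = 18.6809×75/82 = 17.0862 rpm, dir flips to −; running = −17.0862
Stage 4 [14T→14T]: ω = 17.0862×14/14 = 17.0862 rpm, dir flips to +; running = +17.0862
Stage 5 [67T→90T]: ω = 17.0862×67/90 = 12.7197 rpm, dir flips to −; running = −12.7197
Stage 6 [48T→48T]: ω = 12.7197×48/48 = 12.7197 rpm, dir flips to +; running = +12.7197

+12.7197 rpm (same as input, |ω| = 12.7197 rpm)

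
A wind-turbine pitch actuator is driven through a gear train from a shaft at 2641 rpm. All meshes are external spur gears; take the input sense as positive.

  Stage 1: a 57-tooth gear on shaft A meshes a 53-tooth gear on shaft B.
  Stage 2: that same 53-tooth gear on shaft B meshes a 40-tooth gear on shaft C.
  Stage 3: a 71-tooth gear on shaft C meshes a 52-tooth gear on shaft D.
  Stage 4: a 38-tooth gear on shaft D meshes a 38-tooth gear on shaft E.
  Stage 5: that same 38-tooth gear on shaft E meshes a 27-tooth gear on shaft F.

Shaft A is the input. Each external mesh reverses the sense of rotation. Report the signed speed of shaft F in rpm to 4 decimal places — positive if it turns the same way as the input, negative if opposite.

Stage 1 [57T→53T]: ω = 2641.0000×57/53 = 2840.3208 rpm, dir flips to −; running = −2840.3208
Stage 2 [53T→40T]: ω = 2840.3208×53/40 = 3763.4250 rpm, dir flips to +; running = +3763.4250
Stage 3 [71T→52T]: ω = 3763.4250×71/52 = 5138.5226 rpm, dir flips to −; running = −5138.5226
Stage 4 [38T→38T]: ω = 5138.5226×38/38 = 5138.5226 rpm, dir flips to +; running = +5138.5226
Stage 5 [38T→27T]: ω = 5138.5226×38/27 = 7231.9948 rpm, dir flips to −; running = −7231.9948

-7231.9948 rpm (opposite to input, |ω| = 7231.9948 rpm)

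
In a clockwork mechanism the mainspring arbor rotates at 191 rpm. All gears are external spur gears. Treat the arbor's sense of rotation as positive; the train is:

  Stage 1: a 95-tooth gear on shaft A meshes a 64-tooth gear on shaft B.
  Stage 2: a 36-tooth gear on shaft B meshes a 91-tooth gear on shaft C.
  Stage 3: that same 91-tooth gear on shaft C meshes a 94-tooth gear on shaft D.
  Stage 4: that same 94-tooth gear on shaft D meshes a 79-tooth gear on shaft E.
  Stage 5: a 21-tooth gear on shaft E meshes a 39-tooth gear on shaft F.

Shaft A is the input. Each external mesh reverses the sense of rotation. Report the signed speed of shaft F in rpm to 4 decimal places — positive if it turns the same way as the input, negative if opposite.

Stage 1 [95T→64T]: ω = 191.0000×95/64 = 283.5156 rpm, dir flips to −; running = −283.5156
Stage 2 [36T→91T]: ω = 283.5156×36/91 = 112.1600 rpm, dir flips to +; running = +112.1600
Stage 3 [91T→94T]: ω = 112.1600×91/94 = 108.5805 rpm, dir flips to −; running = −108.5805
Stage 4 [94T→79T]: ω = 108.5805×94/79 = 129.1970 rpm, dir flips to +; running = +129.1970
Stage 5 [21T→39T]: ω = 129.1970×21/39 = 69.5676 rpm, dir flips to −; running = −69.5676

-69.5676 rpm (opposite to input, |ω| = 69.5676 rpm)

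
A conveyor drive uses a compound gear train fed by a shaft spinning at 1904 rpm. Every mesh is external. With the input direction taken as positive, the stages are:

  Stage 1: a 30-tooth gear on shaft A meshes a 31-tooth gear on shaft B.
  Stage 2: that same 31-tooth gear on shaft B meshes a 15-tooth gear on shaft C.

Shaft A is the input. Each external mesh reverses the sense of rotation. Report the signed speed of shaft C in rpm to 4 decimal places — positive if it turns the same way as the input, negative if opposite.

+3808.0000 rpm (same as input, |ω| = 3808.0000 rpm)

Stage 1 [30T→31T]: ω = 1904.0000×30/31 = 1842.5806 rpm, dir flips to −; running = −1842.5806
Stage 2 [31T→15T]: ω = 1842.5806×31/15 = 3808.0000 rpm, dir flips to +; running = +3808.0000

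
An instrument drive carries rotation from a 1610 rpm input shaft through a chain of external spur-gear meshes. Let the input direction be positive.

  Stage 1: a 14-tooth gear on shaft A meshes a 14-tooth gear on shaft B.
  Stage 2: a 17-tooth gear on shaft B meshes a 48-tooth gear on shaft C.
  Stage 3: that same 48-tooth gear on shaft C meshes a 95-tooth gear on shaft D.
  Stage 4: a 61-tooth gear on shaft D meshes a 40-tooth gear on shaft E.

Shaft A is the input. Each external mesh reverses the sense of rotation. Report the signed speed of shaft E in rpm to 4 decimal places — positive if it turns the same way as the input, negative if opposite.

Stage 1 [14T→14T]: ω = 1610.0000×14/14 = 1610.0000 rpm, dir flips to −; running = −1610.0000
Stage 2 [17T→48T]: ω = 1610.0000×17/48 = 570.2083 rpm, dir flips to +; running = +570.2083
Stage 3 [48T→95T]: ω = 570.2083×48/95 = 288.1053 rpm, dir flips to −; running = −288.1053
Stage 4 [61T→40T]: ω = 288.1053×61/40 = 439.3605 rpm, dir flips to +; running = +439.3605

+439.3605 rpm (same as input, |ω| = 439.3605 rpm)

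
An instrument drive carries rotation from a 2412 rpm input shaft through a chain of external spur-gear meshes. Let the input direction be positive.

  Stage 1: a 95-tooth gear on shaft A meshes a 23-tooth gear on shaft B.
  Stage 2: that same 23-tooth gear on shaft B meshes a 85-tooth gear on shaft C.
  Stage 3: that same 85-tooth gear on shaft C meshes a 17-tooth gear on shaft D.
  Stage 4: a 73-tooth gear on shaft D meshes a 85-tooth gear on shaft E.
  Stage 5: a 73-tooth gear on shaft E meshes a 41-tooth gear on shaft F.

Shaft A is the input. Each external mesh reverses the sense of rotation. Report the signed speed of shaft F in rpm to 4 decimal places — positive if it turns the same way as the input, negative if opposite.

-20610.8036 rpm (opposite to input, |ω| = 20610.8036 rpm)

Stage 1 [95T→23T]: ω = 2412.0000×95/23 = 9962.6087 rpm, dir flips to −; running = −9962.6087
Stage 2 [23T→85T]: ω = 9962.6087×23/85 = 2695.7647 rpm, dir flips to +; running = +2695.7647
Stage 3 [85T→17T]: ω = 2695.7647×85/17 = 13478.8235 rpm, dir flips to −; running = −13478.8235
Stage 4 [73T→85T]: ω = 13478.8235×73/85 = 11575.9308 rpm, dir flips to +; running = +11575.9308
Stage 5 [73T→41T]: ω = 11575.9308×73/41 = 20610.8036 rpm, dir flips to −; running = −20610.8036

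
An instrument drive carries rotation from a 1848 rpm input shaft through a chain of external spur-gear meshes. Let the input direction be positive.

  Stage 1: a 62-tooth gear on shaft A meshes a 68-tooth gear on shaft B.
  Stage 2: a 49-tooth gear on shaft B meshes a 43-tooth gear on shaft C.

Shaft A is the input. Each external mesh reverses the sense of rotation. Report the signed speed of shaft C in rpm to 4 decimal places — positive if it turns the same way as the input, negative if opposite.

+1920.0492 rpm (same as input, |ω| = 1920.0492 rpm)

Stage 1 [62T→68T]: ω = 1848.0000×62/68 = 1684.9412 rpm, dir flips to −; running = −1684.9412
Stage 2 [49T→43T]: ω = 1684.9412×49/43 = 1920.0492 rpm, dir flips to +; running = +1920.0492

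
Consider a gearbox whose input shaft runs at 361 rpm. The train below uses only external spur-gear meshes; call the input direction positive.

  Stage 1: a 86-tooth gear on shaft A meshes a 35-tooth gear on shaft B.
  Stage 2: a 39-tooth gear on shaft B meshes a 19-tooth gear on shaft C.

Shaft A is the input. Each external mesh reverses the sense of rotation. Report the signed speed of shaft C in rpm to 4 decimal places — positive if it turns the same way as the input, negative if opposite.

+1820.7429 rpm (same as input, |ω| = 1820.7429 rpm)

Stage 1 [86T→35T]: ω = 361.0000×86/35 = 887.0286 rpm, dir flips to −; running = −887.0286
Stage 2 [39T→19T]: ω = 887.0286×39/19 = 1820.7429 rpm, dir flips to +; running = +1820.7429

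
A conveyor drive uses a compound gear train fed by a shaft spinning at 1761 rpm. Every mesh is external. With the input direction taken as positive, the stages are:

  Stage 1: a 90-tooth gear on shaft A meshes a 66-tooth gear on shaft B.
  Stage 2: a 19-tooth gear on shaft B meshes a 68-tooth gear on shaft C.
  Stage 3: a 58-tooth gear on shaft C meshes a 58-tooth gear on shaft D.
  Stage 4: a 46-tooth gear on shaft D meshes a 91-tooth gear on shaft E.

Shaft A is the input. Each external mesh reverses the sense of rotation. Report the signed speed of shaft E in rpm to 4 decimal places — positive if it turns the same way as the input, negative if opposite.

+339.1713 rpm (same as input, |ω| = 339.1713 rpm)

Stage 1 [90T→66T]: ω = 1761.0000×90/66 = 2401.3636 rpm, dir flips to −; running = −2401.3636
Stage 2 [19T→68T]: ω = 2401.3636×19/68 = 670.9693 rpm, dir flips to +; running = +670.9693
Stage 3 [58T→58T]: ω = 670.9693×58/58 = 670.9693 rpm, dir flips to −; running = −670.9693
Stage 4 [46T→91T]: ω = 670.9693×46/91 = 339.1713 rpm, dir flips to +; running = +339.1713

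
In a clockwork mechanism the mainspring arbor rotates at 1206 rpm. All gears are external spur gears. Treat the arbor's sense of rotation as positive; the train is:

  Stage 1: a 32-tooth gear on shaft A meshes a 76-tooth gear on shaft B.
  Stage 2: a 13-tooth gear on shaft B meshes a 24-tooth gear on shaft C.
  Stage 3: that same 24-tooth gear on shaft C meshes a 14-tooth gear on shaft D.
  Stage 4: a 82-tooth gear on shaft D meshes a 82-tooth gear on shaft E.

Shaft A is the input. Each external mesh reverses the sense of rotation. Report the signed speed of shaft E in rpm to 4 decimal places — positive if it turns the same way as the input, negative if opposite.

+471.5188 rpm (same as input, |ω| = 471.5188 rpm)

Stage 1 [32T→76T]: ω = 1206.0000×32/76 = 507.7895 rpm, dir flips to −; running = −507.7895
Stage 2 [13T→24T]: ω = 507.7895×13/24 = 275.0526 rpm, dir flips to +; running = +275.0526
Stage 3 [24T→14T]: ω = 275.0526×24/14 = 471.5188 rpm, dir flips to −; running = −471.5188
Stage 4 [82T→82T]: ω = 471.5188×82/82 = 471.5188 rpm, dir flips to +; running = +471.5188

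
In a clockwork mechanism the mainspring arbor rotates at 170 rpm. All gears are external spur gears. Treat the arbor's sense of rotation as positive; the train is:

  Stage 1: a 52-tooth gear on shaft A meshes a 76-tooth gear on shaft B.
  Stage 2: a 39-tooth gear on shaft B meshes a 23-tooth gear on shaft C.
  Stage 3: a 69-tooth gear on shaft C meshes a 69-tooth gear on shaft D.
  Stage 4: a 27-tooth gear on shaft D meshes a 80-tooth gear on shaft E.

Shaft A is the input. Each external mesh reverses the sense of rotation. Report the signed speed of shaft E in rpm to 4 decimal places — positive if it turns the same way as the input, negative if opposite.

Stage 1 [52T→76T]: ω = 170.0000×52/76 = 116.3158 rpm, dir flips to −; running = −116.3158
Stage 2 [39T→23T]: ω = 116.3158×39/23 = 197.2311 rpm, dir flips to +; running = +197.2311
Stage 3 [69T→69T]: ω = 197.2311×69/69 = 197.2311 rpm, dir flips to −; running = −197.2311
Stage 4 [27T→80T]: ω = 197.2311×27/80 = 66.5655 rpm, dir flips to +; running = +66.5655

+66.5655 rpm (same as input, |ω| = 66.5655 rpm)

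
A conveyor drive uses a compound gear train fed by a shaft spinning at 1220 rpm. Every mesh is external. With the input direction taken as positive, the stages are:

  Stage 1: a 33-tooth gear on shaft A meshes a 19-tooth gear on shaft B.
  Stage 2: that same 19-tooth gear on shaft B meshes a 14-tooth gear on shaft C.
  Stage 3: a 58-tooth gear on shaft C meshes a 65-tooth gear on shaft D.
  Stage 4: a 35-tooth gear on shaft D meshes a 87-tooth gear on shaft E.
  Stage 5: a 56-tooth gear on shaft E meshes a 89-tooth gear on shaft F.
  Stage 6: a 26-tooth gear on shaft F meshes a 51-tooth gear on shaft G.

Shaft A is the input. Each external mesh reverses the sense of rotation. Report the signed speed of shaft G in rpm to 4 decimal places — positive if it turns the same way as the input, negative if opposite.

Stage 1 [33T→19T]: ω = 1220.0000×33/19 = 2118.9474 rpm, dir flips to −; running = −2118.9474
Stage 2 [19T→14T]: ω = 2118.9474×19/14 = 2875.7143 rpm, dir flips to +; running = +2875.7143
Stage 3 [58T→65T]: ω = 2875.7143×58/65 = 2566.0220 rpm, dir flips to −; running = −2566.0220
Stage 4 [35T→87T]: ω = 2566.0220×35/87 = 1032.3077 rpm, dir flips to +; running = +1032.3077
Stage 5 [56T→89T]: ω = 1032.3077×56/89 = 649.5419 rpm, dir flips to −; running = −649.5419
Stage 6 [26T→51T]: ω = 649.5419×26/51 = 331.1390 rpm, dir flips to +; running = +331.1390

+331.1390 rpm (same as input, |ω| = 331.1390 rpm)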